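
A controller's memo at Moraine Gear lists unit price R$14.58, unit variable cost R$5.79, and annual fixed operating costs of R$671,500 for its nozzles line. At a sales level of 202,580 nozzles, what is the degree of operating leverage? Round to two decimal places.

1.61

At 202,580 units, contribution = 202,580 × R$8.79 = R$1,780,678.20.
Operating income = contribution − fixed costs = R$1,780,678.20 − R$671,500 = R$1,109,178.20.
DOL = contribution ÷ EBIT = R$1,780,678.20 ÷ R$1,109,178.20 = 1.6054.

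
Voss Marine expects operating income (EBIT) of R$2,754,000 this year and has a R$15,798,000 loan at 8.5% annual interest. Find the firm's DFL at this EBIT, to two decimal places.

1.95

Annual interest charges come to R$1,342,830.00.
DFL = EBIT ÷ (EBIT − I) = R$2,754,000 ÷ (R$2,754,000 − R$1,342,830.00) = R$2,754,000 ÷ R$1,411,170.00 = 1.9516.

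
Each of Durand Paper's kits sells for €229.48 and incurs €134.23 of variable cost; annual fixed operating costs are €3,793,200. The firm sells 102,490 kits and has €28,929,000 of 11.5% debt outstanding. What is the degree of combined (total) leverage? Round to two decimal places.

3.69

At 102,490 units, contribution = 102,490 × €95.25 = €9,762,172.50.
Subtracting fixed costs: EBIT = €9,762,172.50 − €3,793,200 = €5,968,972.50. Interest = €3,326,835.00, so EBIT − I = €2,642,137.50.
DCL = contribution ÷ (EBIT − I) = €9,762,172.50 ÷ €2,642,137.50 = 3.6948.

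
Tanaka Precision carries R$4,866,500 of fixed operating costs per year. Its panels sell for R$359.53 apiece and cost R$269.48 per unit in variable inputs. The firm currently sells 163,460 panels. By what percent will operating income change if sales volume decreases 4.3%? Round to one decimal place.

Total contribution margin = 163,460 × R$90.05 = R$14,719,573.00.
EBIT = R$14,719,573.00 − R$4,866,500 = R$9,853,073.00.
So DOL = total CM / EBIT = R$14,719,573.00 / R$9,853,073.00 = 1.4939.
So EBIT moves 1.4939 × (-4.3%) = -6.4%.

-6.4%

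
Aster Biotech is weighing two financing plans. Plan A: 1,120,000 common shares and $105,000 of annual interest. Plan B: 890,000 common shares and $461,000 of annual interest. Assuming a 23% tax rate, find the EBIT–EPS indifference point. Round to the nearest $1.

At indifference, (EBIT − 105,000)(1 − t)/1,120,000 = (EBIT − 461,000)(1 − t)/890,000.
Cancelling (1 − t) and cross-multiplying: 890,000·(EBIT − 105,000) = 1,120,000·(EBIT − 461,000).
EBIT × (1,120,000 − 890,000) = 461,000 × 1,120,000 − 105,000 × 890,000 = 422,870,000,000, so EBIT = 422,870,000,000 ÷ 230,000 = 1,838,565.22.

$1,838,565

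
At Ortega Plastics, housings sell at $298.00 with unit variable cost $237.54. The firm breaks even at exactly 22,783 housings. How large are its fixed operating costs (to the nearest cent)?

$1,377,460.18

Each unit contributes $298.00 − $237.54 = $60.46.
Since BE = FC / CM, FC = 22,783 × $60.46 = $1,377,460.18.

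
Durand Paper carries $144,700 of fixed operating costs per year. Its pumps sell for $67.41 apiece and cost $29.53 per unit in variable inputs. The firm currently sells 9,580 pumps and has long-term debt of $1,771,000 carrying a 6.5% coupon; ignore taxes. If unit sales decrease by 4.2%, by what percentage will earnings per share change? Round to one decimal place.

Total contribution margin = 9,580 × $37.88 = $362,890.40.
EBIT = $362,890.40 − $144,700 = $218,190.40.
After interest of $115,115.00, pre-tax earnings = $103,075.40.
DCL = total CM / (EBIT − I) = $362,890.40 / $103,075.40 = 3.5206.
EPS therefore changes by 3.5206 × (-4.2%) = -14.8%.

-14.8%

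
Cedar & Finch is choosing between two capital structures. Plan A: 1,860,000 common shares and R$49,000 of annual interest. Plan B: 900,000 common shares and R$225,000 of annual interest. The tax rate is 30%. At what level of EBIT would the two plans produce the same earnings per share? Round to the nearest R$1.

R$390,000

Set EPS_A = EPS_B: (EBIT − R$49,000)(1 − 0.30) ÷ 1,860,000 = (EBIT − R$225,000)(1 − 0.30) ÷ 900,000.
The (1 − t) factor cancels: (EBIT − 49,000) × 900,000 = (EBIT − 225,000) × 1,860,000.
Solving, EBIT = (225,000·1,860,000 − 49,000·900,000) / (1,860,000 − 900,000) = 374,400,000,000 / 960,000 = 390,000.00.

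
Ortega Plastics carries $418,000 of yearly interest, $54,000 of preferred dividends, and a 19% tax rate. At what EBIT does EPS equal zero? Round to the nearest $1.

Preferred dividends are paid after tax, so their pre-tax equivalent is $54,000 ÷ (1 − 0.19) = $66,666.67.
EPS = 0 when EBIT covers interest plus the pre-tax preferred burden: $418,000 + $66,666.67 = $484,666.67.

$484,667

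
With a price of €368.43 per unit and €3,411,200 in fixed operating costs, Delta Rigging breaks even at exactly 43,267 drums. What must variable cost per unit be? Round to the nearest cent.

Contribution per unit must be FC / Q = €3,411,200 / 43,267 = €78.8407.
Hence VC = price − CM = €368.43 − €78.8407 = €289.59.

€289.59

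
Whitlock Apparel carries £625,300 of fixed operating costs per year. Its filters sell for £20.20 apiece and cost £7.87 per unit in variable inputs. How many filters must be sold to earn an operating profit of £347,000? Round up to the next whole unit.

Each unit contributes £20.20 − £7.87 = £12.33.
Need Q such that Q × £12.33 − £625,300 = £347,000, i.e. Q = £972,300 / £12.33 = 78,856.45 → 78,857.

78,857 filters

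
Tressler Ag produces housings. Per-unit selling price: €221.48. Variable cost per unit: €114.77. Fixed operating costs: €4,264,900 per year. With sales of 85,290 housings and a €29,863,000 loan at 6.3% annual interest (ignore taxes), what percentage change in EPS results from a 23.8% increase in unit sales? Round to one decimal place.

+73.3%

Total contribution margin = 85,290 × €106.71 = €9,101,295.90.
Subtracting fixed costs: EBIT = €9,101,295.90 − €4,264,900 = €4,836,395.90.
Interest = €1,881,369.00, so EBIT − I = €2,955,026.90.
DCL = total CM / (EBIT − I) = €9,101,295.90 / €2,955,026.90 = 3.0799.
%ΔEPS = DCL × %ΔSales = 3.0799 × +23.8% = +73.3%.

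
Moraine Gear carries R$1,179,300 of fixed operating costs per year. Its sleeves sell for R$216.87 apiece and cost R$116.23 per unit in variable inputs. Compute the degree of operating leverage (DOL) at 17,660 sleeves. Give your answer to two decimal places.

Total contribution margin = 17,660 × R$100.64 = R$1,777,302.40.
EBIT = R$1,777,302.40 − R$1,179,300 = R$598,002.40.
So DOL = total CM / EBIT = R$1,777,302.40 / R$598,002.40 = 2.9721.

2.97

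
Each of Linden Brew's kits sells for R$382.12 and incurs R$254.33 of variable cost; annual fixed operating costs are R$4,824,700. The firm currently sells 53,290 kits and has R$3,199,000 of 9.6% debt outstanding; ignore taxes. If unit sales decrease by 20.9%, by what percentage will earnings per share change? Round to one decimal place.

Total contribution margin = 53,290 × R$127.79 = R$6,809,929.10.
EBIT = R$6,809,929.10 − R$4,824,700 = R$1,985,229.10.
Interest = R$307,104.00, so EBIT − I = R$1,678,125.10.
Degree of combined leverage = contribution ÷ (EBIT − I) = R$6,809,929.10 ÷ R$1,678,125.10 = 4.0581.
%ΔEPS = DCL × %ΔSales = 4.0581 × -20.9% = -84.8%.

-84.8%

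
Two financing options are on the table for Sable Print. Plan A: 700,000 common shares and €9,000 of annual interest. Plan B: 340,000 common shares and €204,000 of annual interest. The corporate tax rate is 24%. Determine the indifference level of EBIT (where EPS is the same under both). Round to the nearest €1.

€388,167

At indifference, (EBIT − 9,000)(1 − t)/700,000 = (EBIT − 204,000)(1 − t)/340,000.
Cancelling (1 − t) and cross-multiplying: 340,000·(EBIT − 9,000) = 700,000·(EBIT − 204,000).
Solving, EBIT = (204,000·700,000 − 9,000·340,000) / (700,000 − 340,000) = 139,740,000,000 / 360,000 = 388,166.67.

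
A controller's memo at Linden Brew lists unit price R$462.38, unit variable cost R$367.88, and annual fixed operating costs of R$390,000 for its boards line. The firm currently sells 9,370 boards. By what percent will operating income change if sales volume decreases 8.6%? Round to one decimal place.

-15.4%

Total contribution margin = 9,370 × R$94.50 = R$885,465.00.
Operating income = contribution − fixed costs = R$885,465.00 − R$390,000 = R$495,465.00.
Degree of operating leverage = R$885,465.00 / R$495,465.00 = 1.7871.
So EBIT moves 1.7871 × (-8.6%) = -15.4%.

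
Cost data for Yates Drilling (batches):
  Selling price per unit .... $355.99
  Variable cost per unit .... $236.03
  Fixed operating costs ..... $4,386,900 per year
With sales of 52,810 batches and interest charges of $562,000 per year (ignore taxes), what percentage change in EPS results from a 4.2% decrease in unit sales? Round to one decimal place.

-19.2%

Contribution at this volume is 52,810 × $119.96 = $6,335,087.60.
Subtracting fixed costs: EBIT = $6,335,087.60 − $4,386,900 = $1,948,187.60.
After interest of $562,000.00, pre-tax earnings = $1,386,187.60.
Degree of combined leverage = contribution ÷ (EBIT − I) = $6,335,087.60 ÷ $1,386,187.60 = 4.5702.
%ΔEPS = DCL × %ΔSales = 4.5702 × -4.2% = -19.2%.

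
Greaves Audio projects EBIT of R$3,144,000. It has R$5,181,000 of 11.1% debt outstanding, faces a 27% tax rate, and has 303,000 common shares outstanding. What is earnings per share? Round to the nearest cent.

Interest = R$575,091.00, so EBT = R$3,144,000 − R$575,091.00 = R$2,568,909.00.
Net income = R$2,568,909.00 × (1 − 0.27) = R$1,875,303.57.
EPS = R$1,875,303.57 ÷ 303,000 = R$6.19.

R$6.19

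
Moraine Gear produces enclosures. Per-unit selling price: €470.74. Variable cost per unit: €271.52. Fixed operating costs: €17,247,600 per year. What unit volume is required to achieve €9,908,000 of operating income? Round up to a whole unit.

136,310 enclosures

Each unit contributes €470.74 − €271.52 = €199.22.
Units = (FC + target) / CM = (€17,247,600 + €9,908,000) / €199.22 = 136,309.61, so 136,310 enclosures.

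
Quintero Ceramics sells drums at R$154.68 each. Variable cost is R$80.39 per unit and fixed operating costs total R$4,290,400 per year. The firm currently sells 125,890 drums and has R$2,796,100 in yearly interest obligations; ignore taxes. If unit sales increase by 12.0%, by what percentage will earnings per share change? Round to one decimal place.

+49.5%

Total contribution margin = 125,890 × R$74.29 = R$9,352,368.10.
Operating income = contribution − fixed costs = R$9,352,368.10 − R$4,290,400 = R$5,061,968.10.
After interest of R$2,796,100.00, pre-tax earnings = R$2,265,868.10.
Degree of combined leverage = contribution ÷ (EBIT − I) = R$9,352,368.10 ÷ R$2,265,868.10 = 4.1275.
EPS therefore changes by 4.1275 × (+12.0%) = +49.5%.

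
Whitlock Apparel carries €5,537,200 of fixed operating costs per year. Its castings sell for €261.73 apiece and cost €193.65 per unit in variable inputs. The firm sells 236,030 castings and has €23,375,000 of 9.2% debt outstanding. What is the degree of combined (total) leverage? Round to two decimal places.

1.92

At 236,030 units, contribution = 236,030 × €68.08 = €16,068,922.40.
Subtracting fixed costs: EBIT = €16,068,922.40 − €5,537,200 = €10,531,722.40. Interest = €2,150,500.00.
DOL = €16,068,922.40 ÷ €10,531,722.40 = 1.5258; DFL = €10,531,722.40 ÷ €8,381,222.40 = 1.2566.
Combined leverage = 1.5258 × 1.2566 = 1.9173.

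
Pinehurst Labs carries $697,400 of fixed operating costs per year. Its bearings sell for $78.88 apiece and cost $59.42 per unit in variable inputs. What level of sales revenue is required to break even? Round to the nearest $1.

$2,826,871

Contribution margin per unit = $78.88 − $59.42 = $19.46, a CM ratio of $19.46 ÷ $78.88 = 0.2467.
Break-even revenue = fixed costs × price ÷ CM = $697,400 × $78.88 ÷ $19.46 = $2,826,871.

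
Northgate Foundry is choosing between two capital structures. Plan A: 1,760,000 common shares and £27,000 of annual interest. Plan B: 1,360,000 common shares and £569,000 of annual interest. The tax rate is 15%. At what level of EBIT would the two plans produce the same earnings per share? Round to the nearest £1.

At indifference, (EBIT − 27,000)(1 − t)/1,760,000 = (EBIT − 569,000)(1 − t)/1,360,000.
Cancelling (1 − t) and cross-multiplying: 1,360,000·(EBIT − 27,000) = 1,760,000·(EBIT − 569,000).
Solving, EBIT = (569,000·1,760,000 − 27,000·1,360,000) / (1,760,000 − 1,360,000) = 964,720,000,000 / 400,000 = 2,411,800.00.

£2,411,800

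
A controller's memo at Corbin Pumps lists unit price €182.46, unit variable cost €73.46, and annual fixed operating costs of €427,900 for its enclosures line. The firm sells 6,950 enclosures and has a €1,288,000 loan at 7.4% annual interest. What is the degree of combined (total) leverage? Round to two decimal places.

Contribution at this volume is 6,950 × €109.00 = €757,550.00.
Subtracting fixed costs: EBIT = €757,550.00 − €427,900 = €329,650.00. Interest = €95,312.00.
DOL = €757,550.00 ÷ €329,650.00 = 2.2980; DFL = €329,650.00 ÷ €234,338.00 = 1.4067.
DCL = DOL × DFL = 2.2980 × 1.4067 = 3.2326.

3.23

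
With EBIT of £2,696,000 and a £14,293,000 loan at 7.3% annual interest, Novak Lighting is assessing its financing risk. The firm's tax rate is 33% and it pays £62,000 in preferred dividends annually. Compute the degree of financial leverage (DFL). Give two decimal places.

Annual interest charges come to £1,043,389.00.
Preferred dividends grossed up pre-tax: £62,000 / (1 − 0.33) = £92,537.31.
DFL = EBIT ÷ [EBIT − I − D_p/(1−t)] = £2,696,000 ÷ [£2,696,000 − £1,043,389.00 − £92,537.31] = £2,696,000 ÷ £1,560,073.69 = 1.7281.

1.73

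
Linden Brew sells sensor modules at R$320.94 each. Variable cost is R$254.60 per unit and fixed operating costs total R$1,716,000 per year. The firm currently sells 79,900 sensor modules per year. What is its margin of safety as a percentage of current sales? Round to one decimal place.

Unit CM = price − variable cost = R$320.94 − R$254.60 = R$66.34. Break-even units = R$1,716,000 ÷ R$66.34 = 25,866.75; break-even revenue = 25,866.75 × R$320.94 = R$8,301,673.80.
Actual sales revenue = 79,900 × R$320.94 = R$25,643,106.00.
Margin of safety = (R$25,643,106.00 − R$8,301,673.80) ÷ R$25,643,106.00 = 67.6%.

67.6%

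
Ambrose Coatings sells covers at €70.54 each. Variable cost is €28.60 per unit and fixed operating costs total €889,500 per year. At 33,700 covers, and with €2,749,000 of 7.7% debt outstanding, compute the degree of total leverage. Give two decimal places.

Contribution at this volume is 33,700 × €41.94 = €1,413,378.00.
EBIT = €1,413,378.00 − €889,500 = €523,878.00. Interest = €211,673.00, so EBIT − I = €312,205.00.
DCL = contribution ÷ (EBIT − I) = €1,413,378.00 ÷ €312,205.00 = 4.5271.

4.53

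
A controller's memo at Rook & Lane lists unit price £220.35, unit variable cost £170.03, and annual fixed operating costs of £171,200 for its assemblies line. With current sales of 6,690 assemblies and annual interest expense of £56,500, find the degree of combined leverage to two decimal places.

At 6,690 units, contribution = 6,690 × £50.32 = £336,640.80.
Subtracting fixed costs: EBIT = £336,640.80 − £171,200 = £165,440.80. Interest = £56,500.00.
DOL = £336,640.80 ÷ £165,440.80 = 2.0348; DFL = £165,440.80 ÷ £108,940.80 = 1.5186.
DCL = DOL × DFL = 2.0348 × 1.5186 = 3.0900.

3.09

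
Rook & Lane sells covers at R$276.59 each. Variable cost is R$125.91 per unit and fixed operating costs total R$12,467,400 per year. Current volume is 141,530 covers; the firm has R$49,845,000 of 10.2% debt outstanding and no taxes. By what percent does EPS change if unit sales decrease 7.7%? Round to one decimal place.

-43.5%

At 141,530 units, contribution = 141,530 × R$150.68 = R$21,325,740.40.
Subtracting fixed costs: EBIT = R$21,325,740.40 − R$12,467,400 = R$8,858,340.40.
After interest of R$5,084,190.00, pre-tax earnings = R$3,774,150.40.
Degree of combined leverage = contribution ÷ (EBIT − I) = R$21,325,740.40 ÷ R$3,774,150.40 = 5.6505.
EPS therefore changes by 5.6505 × (-7.7%) = -43.5%.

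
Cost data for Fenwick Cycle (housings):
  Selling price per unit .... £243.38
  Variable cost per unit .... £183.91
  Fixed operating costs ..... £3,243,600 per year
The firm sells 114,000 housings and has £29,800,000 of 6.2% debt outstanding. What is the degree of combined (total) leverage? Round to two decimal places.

4.02

Total contribution margin = 114,000 × £59.47 = £6,779,580.00.
Subtracting fixed costs: EBIT = £6,779,580.00 − £3,243,600 = £3,535,980.00. Interest = £1,847,600.00.
DOL = £6,779,580.00 ÷ £3,535,980.00 = 1.9173; DFL = £3,535,980.00 ÷ £1,688,380.00 = 2.0943.
DCL = DOL × DFL = 1.9173 × 2.0943 = 4.0154.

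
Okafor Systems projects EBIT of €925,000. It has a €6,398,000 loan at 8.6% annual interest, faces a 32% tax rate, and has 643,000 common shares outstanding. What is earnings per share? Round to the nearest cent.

Pre-tax income = €925,000 − €550,228.00 = €374,772.00.
After tax at 32%: net income = €374,772.00 × 0.68 = €254,844.96.
EPS = €254,844.96 ÷ 643,000 = €0.40.

€0.40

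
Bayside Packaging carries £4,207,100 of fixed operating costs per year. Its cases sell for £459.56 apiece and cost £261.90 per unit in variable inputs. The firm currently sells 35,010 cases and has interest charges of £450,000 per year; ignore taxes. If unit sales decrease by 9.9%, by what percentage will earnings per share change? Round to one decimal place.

At 35,010 units, contribution = 35,010 × £197.66 = £6,920,076.60.
EBIT = £6,920,076.60 − £4,207,100 = £2,712,976.60.
After interest of £450,000.00, pre-tax earnings = £2,262,976.60.
DCL = total CM / (EBIT − I) = £6,920,076.60 / £2,262,976.60 = 3.0580.
EPS therefore changes by 3.0580 × (-9.9%) = -30.3%.

-30.3%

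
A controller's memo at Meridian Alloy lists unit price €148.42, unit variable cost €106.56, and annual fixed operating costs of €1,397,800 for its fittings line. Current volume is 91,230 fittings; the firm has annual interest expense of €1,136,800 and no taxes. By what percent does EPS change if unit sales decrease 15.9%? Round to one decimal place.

-47.3%

Contribution at this volume is 91,230 × €41.86 = €3,818,887.80.
Operating income = contribution − fixed costs = €3,818,887.80 − €1,397,800 = €2,421,087.80.
Interest = €1,136,800.00, so EBIT − I = €1,284,287.80.
DCL = total CM / (EBIT − I) = €3,818,887.80 / €1,284,287.80 = 2.9735.
%ΔEPS = DCL × %ΔSales = 2.9735 × -15.9% = -47.3%.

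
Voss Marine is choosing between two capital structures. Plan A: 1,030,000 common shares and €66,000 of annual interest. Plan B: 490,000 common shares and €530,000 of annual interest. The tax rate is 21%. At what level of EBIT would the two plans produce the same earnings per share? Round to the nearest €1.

Set EPS_A = EPS_B: (EBIT − €66,000)(1 − 0.21) ÷ 1,030,000 = (EBIT − €530,000)(1 − 0.21) ÷ 490,000.
Cancelling (1 − t) and cross-multiplying: 490,000·(EBIT − 66,000) = 1,030,000·(EBIT − 530,000).
Solving, EBIT = (530,000·1,030,000 − 66,000·490,000) / (1,030,000 − 490,000) = 513,560,000,000 / 540,000 = 951,037.04.

€951,037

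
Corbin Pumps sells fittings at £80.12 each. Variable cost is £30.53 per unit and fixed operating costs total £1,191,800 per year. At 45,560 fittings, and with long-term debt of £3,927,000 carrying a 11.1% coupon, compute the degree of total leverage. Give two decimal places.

3.58

Contribution at this volume is 45,560 × £49.59 = £2,259,320.40.
Operating income = contribution − fixed costs = £2,259,320.40 − £1,191,800 = £1,067,520.40. Interest = £435,897.00, so EBIT − I = £631,623.40.
Degree of total leverage = total CM / (EBIT − interest) = £2,259,320.40 / £631,623.40 = 3.5770.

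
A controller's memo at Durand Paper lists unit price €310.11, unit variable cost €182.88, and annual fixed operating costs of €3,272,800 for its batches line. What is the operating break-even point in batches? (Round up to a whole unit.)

Unit CM = price − variable cost = €310.11 − €182.88 = €127.23.
Break-even volume = fixed costs ÷ CM per unit = €3,272,800 ÷ €127.23 = 25,723.49, so 25,724 batches.

25,724 batches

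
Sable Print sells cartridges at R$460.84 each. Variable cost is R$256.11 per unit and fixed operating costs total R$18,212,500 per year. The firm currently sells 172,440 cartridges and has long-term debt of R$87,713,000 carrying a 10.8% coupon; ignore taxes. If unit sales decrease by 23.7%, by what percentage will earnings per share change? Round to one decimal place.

-109.8%

Contribution at this volume is 172,440 × R$204.73 = R$35,303,641.20.
Subtracting fixed costs: EBIT = R$35,303,641.20 − R$18,212,500 = R$17,091,141.20.
Interest = R$9,473,004.00, so EBIT − I = R$7,618,137.20.
Degree of combined leverage = contribution ÷ (EBIT − I) = R$35,303,641.20 ÷ R$7,618,137.20 = 4.6342.
EPS therefore changes by 4.6342 × (-23.7%) = -109.8%.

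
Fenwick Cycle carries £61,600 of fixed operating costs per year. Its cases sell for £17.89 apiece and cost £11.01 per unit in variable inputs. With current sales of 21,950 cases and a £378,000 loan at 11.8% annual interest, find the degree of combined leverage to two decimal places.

Total contribution margin = 21,950 × £6.88 = £151,016.00.
Operating income = contribution − fixed costs = £151,016.00 − £61,600 = £89,416.00. Interest = £44,604.00.
DOL = £151,016.00 ÷ £89,416.00 = 1.6889; DFL = £89,416.00 ÷ £44,812.00 = 1.9954.
DCL = DOL × DFL = 1.6889 × 1.9954 = 3.3700.

3.37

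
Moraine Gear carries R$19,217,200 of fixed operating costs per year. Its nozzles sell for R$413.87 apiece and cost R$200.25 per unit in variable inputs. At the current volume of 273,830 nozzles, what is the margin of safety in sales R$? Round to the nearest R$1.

Unit CM = price − variable cost = R$413.87 − R$200.25 = R$213.62. Break-even units = R$19,217,200 ÷ R$213.62 = 89,959.74; break-even revenue = 89,959.74 × R$413.87 = R$37,231,638.25.
Actual sales revenue = 273,830 × R$413.87 = R$113,330,022.10.
Margin of safety = R$113,330,022.10 − R$37,231,638.25 = R$76,098,384.

R$76,098,384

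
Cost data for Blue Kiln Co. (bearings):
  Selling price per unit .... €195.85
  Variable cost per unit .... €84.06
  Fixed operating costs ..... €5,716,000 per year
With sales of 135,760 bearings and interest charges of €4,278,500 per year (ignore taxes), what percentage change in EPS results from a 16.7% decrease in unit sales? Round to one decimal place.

-48.9%

At 135,760 units, contribution = 135,760 × €111.79 = €15,176,610.40.
Subtracting fixed costs: EBIT = €15,176,610.40 − €5,716,000 = €9,460,610.40.
Interest = €4,278,500.00, so EBIT − I = €5,182,110.40.
Degree of combined leverage = contribution ÷ (EBIT − I) = €15,176,610.40 ÷ €5,182,110.40 = 2.9287.
%ΔEPS = DCL × %ΔSales = 2.9287 × -16.7% = -48.9%.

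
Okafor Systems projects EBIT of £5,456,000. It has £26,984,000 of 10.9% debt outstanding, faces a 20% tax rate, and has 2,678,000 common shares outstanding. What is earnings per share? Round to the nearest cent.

£0.75

Pre-tax income = £5,456,000 − £2,941,256.00 = £2,514,744.00.
After tax at 20%: net income = £2,514,744.00 × 0.80 = £2,011,795.20.
Per share: £2,011,795.20 / 2,678,000 shares = £0.75.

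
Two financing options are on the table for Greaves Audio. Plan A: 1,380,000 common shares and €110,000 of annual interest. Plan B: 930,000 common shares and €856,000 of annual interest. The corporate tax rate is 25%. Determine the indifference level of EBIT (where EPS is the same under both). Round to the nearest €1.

€2,397,733

Set EPS_A = EPS_B: (EBIT − €110,000)(1 − 0.25) ÷ 1,380,000 = (EBIT − €856,000)(1 − 0.25) ÷ 930,000.
The (1 − t) factor cancels: (EBIT − 110,000) × 930,000 = (EBIT − 856,000) × 1,380,000.
Solving, EBIT = (856,000·1,380,000 − 110,000·930,000) / (1,380,000 − 930,000) = 1,078,980,000,000 / 450,000 = 2,397,733.33.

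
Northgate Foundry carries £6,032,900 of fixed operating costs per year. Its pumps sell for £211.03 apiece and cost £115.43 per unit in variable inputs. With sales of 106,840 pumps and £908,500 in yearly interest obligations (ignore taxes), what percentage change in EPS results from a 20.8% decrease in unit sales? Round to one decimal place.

-64.9%

Contribution at this volume is 106,840 × £95.60 = £10,213,904.00.
EBIT = £10,213,904.00 − £6,032,900 = £4,181,004.00.
After interest of £908,500.00, pre-tax earnings = £3,272,504.00.
Degree of combined leverage = contribution ÷ (EBIT − I) = £10,213,904.00 ÷ £3,272,504.00 = 3.1211.
EPS therefore changes by 3.1211 × (-20.8%) = -64.9%.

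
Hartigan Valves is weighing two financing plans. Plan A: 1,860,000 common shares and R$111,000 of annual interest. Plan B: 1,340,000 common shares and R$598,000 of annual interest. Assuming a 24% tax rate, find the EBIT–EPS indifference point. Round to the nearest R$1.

R$1,852,962

Set EPS_A = EPS_B: (EBIT − R$111,000)(1 − 0.24) ÷ 1,860,000 = (EBIT − R$598,000)(1 − 0.24) ÷ 1,340,000.
Cancelling (1 − t) and cross-multiplying: 1,340,000·(EBIT − 111,000) = 1,860,000·(EBIT − 598,000).
EBIT × (1,860,000 − 1,340,000) = 598,000 × 1,860,000 − 111,000 × 1,340,000 = 963,540,000,000, so EBIT = 963,540,000,000 ÷ 520,000 = 1,852,961.54.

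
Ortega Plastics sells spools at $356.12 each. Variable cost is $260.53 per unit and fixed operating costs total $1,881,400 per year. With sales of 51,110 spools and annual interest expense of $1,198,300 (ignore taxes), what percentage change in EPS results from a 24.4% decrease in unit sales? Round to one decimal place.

Total contribution margin = 51,110 × $95.59 = $4,885,604.90.
Subtracting fixed costs: EBIT = $4,885,604.90 − $1,881,400 = $3,004,204.90.
Interest = $1,198,300.00, so EBIT − I = $1,805,904.90.
DCL = total CM / (EBIT − I) = $4,885,604.90 / $1,805,904.90 = 2.7054.
%ΔEPS = DCL × %ΔSales = 2.7054 × -24.4% = -66.0%.

-66.0%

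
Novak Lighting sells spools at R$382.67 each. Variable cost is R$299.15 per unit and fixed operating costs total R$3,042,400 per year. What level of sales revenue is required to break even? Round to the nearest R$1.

CM per unit = R$382.67 − R$299.15 = R$83.52; CM ratio = R$83.52 / R$382.67 = 0.2183.
Break-even revenue = fixed costs × price ÷ CM = R$3,042,400 × R$382.67 ÷ R$83.52 = R$13,939,598.

R$13,939,598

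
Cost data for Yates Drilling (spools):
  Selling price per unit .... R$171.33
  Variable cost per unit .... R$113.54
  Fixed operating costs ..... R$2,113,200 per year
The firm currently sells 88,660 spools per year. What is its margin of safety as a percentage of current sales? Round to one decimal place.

Contribution margin per unit = R$171.33 − R$113.54 = R$57.79. Break-even units = R$2,113,200 ÷ R$57.79 = 36,566.88; break-even revenue = 36,566.88 × R$171.33 = R$6,265,003.56.
Actual sales revenue = 88,660 × R$171.33 = R$15,190,117.80.
Margin of safety = (R$15,190,117.80 − R$6,265,003.56) ÷ R$15,190,117.80 = 58.8%.

58.8%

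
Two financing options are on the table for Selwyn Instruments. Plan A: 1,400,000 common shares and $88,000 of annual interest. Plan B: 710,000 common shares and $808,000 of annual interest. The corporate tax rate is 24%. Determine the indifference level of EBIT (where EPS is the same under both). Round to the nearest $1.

At indifference, (EBIT − 88,000)(1 − t)/1,400,000 = (EBIT − 808,000)(1 − t)/710,000.
Cancelling (1 − t) and cross-multiplying: 710,000·(EBIT − 88,000) = 1,400,000·(EBIT − 808,000).
Solving, EBIT = (808,000·1,400,000 − 88,000·710,000) / (1,400,000 − 710,000) = 1,068,720,000,000 / 690,000 = 1,548,869.57.

$1,548,870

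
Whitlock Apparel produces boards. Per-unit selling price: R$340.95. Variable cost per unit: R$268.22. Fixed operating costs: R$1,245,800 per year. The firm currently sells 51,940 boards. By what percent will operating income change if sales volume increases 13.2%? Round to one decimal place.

At 51,940 units, contribution = 51,940 × R$72.73 = R$3,777,596.20.
Subtracting fixed costs: EBIT = R$3,777,596.20 − R$1,245,800 = R$2,531,796.20.
DOL = contribution ÷ EBIT = R$3,777,596.20 ÷ R$2,531,796.20 = 1.4921.
Operating income changes by 1.4921 × +13.2% = +19.7%.

+19.7%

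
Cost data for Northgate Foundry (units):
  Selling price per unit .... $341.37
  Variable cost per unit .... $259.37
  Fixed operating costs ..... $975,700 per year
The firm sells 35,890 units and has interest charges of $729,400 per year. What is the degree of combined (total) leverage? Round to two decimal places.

2.38

At 35,890 units, contribution = 35,890 × $82.00 = $2,942,980.00.
EBIT = $2,942,980.00 − $975,700 = $1,967,280.00. Interest = $729,400.00, so EBIT − I = $1,237,880.00.
DCL = contribution ÷ (EBIT − I) = $2,942,980.00 ÷ $1,237,880.00 = 2.3774.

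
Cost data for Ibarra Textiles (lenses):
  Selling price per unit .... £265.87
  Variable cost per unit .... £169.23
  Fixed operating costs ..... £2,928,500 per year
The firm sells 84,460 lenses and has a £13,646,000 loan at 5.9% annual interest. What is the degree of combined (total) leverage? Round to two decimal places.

Total contribution margin = 84,460 × £96.64 = £8,162,214.40.
Subtracting fixed costs: EBIT = £8,162,214.40 − £2,928,500 = £5,233,714.40. Interest = £805,114.00.
DOL = £8,162,214.40 ÷ £5,233,714.40 = 1.5595; DFL = £5,233,714.40 ÷ £4,428,600.40 = 1.1818.
Combined leverage = 1.5595 × 1.1818 = 1.8430.

1.84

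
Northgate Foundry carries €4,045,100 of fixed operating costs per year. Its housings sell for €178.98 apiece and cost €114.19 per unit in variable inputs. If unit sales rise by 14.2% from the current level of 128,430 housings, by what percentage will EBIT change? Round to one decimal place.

+27.6%

Total contribution margin = 128,430 × €64.79 = €8,320,979.70.
Operating income = contribution − fixed costs = €8,320,979.70 − €4,045,100 = €4,275,879.70.
DOL = contribution ÷ EBIT = €8,320,979.70 ÷ €4,275,879.70 = 1.9460.
Operating income changes by 1.9460 × +14.2% = +27.6%.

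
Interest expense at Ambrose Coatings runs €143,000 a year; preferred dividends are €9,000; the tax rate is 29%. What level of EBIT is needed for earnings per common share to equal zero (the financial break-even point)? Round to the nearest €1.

Preferred dividends are paid after tax, so their pre-tax equivalent is €9,000 ÷ (1 − 0.29) = €12,676.06.
Financial break-even EBIT = interest + D_p ÷ (1 − t) = €143,000 + €12,676.06 = €155,676.06.

€155,676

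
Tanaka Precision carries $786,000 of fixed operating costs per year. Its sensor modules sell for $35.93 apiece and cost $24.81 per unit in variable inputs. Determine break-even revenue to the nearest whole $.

Contribution margin per unit = $35.93 − $24.81 = $11.12, a CM ratio of $11.12 ÷ $35.93 = 0.3095.
Break-even sales = FC ÷ CM ratio = $786,000 × $35.93 / $11.12 = $2,539,656.

$2,539,656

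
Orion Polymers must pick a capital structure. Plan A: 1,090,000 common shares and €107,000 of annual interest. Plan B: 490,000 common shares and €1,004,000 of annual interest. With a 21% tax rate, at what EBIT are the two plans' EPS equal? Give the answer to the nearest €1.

€1,736,550

At indifference, (EBIT − 107,000)(1 − t)/1,090,000 = (EBIT − 1,004,000)(1 − t)/490,000.
Cancelling (1 − t) and cross-multiplying: 490,000·(EBIT − 107,000) = 1,090,000·(EBIT − 1,004,000).
Solving, EBIT = (1,004,000·1,090,000 − 107,000·490,000) / (1,090,000 − 490,000) = 1,041,930,000,000 / 600,000 = 1,736,550.00.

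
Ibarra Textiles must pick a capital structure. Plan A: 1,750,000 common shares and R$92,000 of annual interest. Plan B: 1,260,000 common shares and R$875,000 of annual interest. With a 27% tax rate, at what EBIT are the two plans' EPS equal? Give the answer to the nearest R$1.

At indifference, (EBIT − 92,000)(1 − t)/1,750,000 = (EBIT − 875,000)(1 − t)/1,260,000.
The (1 − t) factor cancels: (EBIT − 92,000) × 1,260,000 = (EBIT − 875,000) × 1,750,000.
EBIT × (1,750,000 − 1,260,000) = 875,000 × 1,750,000 − 92,000 × 1,260,000 = 1,415,330,000,000, so EBIT = 1,415,330,000,000 ÷ 490,000 = 2,888,428.57.

R$2,888,429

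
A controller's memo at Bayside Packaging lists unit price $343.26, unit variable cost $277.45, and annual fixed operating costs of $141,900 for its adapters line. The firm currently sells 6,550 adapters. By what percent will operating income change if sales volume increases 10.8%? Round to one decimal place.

Total contribution margin = 6,550 × $65.81 = $431,055.50.
Operating income = contribution − fixed costs = $431,055.50 − $141,900 = $289,155.50.
DOL = contribution ÷ EBIT = $431,055.50 ÷ $289,155.50 = 1.4907.
So EBIT moves 1.4907 × (+10.8%) = +16.1%.

+16.1%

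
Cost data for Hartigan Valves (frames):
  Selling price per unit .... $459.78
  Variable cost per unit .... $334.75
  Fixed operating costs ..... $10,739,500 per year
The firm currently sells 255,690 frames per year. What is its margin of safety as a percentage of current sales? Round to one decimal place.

66.4%

Each unit contributes $459.78 − $334.75 = $125.03. Break-even units = $10,739,500 ÷ $125.03 = 85,895.39; break-even revenue = 85,895.39 × $459.78 = $39,492,980.16.
Current sales = 255,690 × $459.78 = $117,561,148.20.
Margin of safety = ($117,561,148.20 − $39,492,980.16) ÷ $117,561,148.20 = 66.4%.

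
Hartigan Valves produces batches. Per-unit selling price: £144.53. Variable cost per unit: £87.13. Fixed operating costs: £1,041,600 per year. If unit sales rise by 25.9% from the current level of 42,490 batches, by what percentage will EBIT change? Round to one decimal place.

At 42,490 units, contribution = 42,490 × £57.40 = £2,438,926.00.
Operating income = contribution − fixed costs = £2,438,926.00 − £1,041,600 = £1,397,326.00.
Degree of operating leverage = £2,438,926.00 / £1,397,326.00 = 1.7454.
So EBIT moves 1.7454 × (+25.9%) = +45.2%.

+45.2%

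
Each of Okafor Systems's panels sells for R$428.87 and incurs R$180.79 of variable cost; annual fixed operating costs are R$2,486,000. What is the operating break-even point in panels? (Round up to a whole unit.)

Unit CM = price − variable cost = R$428.87 − R$180.79 = R$248.08.
Break-even volume = fixed costs ÷ CM per unit = R$2,486,000 ÷ R$248.08 = 10,020.96, so 10,021 panels.

10,021 panels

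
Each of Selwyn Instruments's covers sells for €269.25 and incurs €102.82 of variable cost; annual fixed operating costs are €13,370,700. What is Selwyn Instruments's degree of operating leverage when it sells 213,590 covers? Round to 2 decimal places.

Total contribution margin = 213,590 × €166.43 = €35,547,783.70.
EBIT = €35,547,783.70 − €13,370,700 = €22,177,083.70.
Degree of operating leverage = €35,547,783.70 / €22,177,083.70 = 1.6029.

1.60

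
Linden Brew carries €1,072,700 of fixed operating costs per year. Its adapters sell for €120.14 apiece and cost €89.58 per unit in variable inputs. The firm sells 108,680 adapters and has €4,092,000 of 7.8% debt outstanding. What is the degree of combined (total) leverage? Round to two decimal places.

Total contribution margin = 108,680 × €30.56 = €3,321,260.80.
Subtracting fixed costs: EBIT = €3,321,260.80 − €1,072,700 = €2,248,560.80. Interest = €319,176.00.
DOL = €3,321,260.80 ÷ €2,248,560.80 = 1.4771; DFL = €2,248,560.80 ÷ €1,929,384.80 = 1.1654.
Combined leverage = 1.4771 × 1.1654 = 1.7214.

1.72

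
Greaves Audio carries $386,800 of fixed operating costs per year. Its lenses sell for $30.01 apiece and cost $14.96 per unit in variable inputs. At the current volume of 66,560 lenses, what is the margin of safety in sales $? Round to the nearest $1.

$1,226,179

Each unit contributes $30.01 − $14.96 = $15.05. Break-even units = $386,800 ÷ $15.05 = 25,701.00; break-even revenue = 25,701.00 × $30.01 = $771,286.91.
Current sales = 66,560 × $30.01 = $1,997,465.60.
Margin of safety = $1,997,465.60 − $771,286.91 = $1,226,179.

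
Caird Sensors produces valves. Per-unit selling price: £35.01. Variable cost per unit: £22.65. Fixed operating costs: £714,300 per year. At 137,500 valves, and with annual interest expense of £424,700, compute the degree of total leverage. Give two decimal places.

3.03

At 137,500 units, contribution = 137,500 × £12.36 = £1,699,500.00.
EBIT = £1,699,500.00 − £714,300 = £985,200.00. Interest = £424,700.00, so EBIT − I = £560,500.00.
DCL = contribution ÷ (EBIT − I) = £1,699,500.00 ÷ £560,500.00 = 3.0321.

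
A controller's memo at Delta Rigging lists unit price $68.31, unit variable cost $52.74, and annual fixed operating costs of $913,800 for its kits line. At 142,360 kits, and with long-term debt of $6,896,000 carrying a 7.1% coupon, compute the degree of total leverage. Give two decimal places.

2.73

Total contribution margin = 142,360 × $15.57 = $2,216,545.20.
Operating income = contribution − fixed costs = $2,216,545.20 − $913,800 = $1,302,745.20. Interest = $489,616.00, so EBIT − I = $813,129.20.
Degree of total leverage = total CM / (EBIT − interest) = $2,216,545.20 / $813,129.20 = 2.7259.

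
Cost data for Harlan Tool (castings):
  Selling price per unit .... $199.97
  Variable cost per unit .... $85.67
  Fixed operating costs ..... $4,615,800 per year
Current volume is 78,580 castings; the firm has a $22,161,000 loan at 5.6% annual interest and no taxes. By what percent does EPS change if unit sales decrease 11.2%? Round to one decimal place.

-32.2%

At 78,580 units, contribution = 78,580 × $114.30 = $8,981,694.00.
Subtracting fixed costs: EBIT = $8,981,694.00 − $4,615,800 = $4,365,894.00.
Interest = $1,241,016.00, so EBIT − I = $3,124,878.00.
DCL = total CM / (EBIT − I) = $8,981,694.00 / $3,124,878.00 = 2.8743.
%ΔEPS = DCL × %ΔSales = 2.8743 × -11.2% = -32.2%.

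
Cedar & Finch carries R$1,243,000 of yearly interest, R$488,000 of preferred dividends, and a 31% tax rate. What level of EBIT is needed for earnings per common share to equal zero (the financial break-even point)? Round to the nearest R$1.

R$1,950,246

Preferred dividends are paid after tax, so their pre-tax equivalent is R$488,000 ÷ (1 − 0.31) = R$707,246.38.
EPS = 0 when EBIT covers interest plus the pre-tax preferred burden: R$1,243,000 + R$707,246.38 = R$1,950,246.38.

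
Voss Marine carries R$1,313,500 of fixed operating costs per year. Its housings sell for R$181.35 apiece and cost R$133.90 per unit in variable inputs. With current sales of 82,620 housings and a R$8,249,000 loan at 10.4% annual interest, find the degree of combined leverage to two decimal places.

2.24

Total contribution margin = 82,620 × R$47.45 = R$3,920,319.00.
Subtracting fixed costs: EBIT = R$3,920,319.00 − R$1,313,500 = R$2,606,819.00. Interest = R$857,896.00.
DOL = R$3,920,319.00 ÷ R$2,606,819.00 = 1.5039; DFL = R$2,606,819.00 ÷ R$1,748,923.00 = 1.4905.
Combined leverage = 1.5039 × 1.4905 = 2.2416.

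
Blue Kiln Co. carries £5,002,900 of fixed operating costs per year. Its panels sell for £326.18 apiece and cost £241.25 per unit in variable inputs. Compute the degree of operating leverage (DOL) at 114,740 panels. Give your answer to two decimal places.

Total contribution margin = 114,740 × £84.93 = £9,744,868.20.
EBIT = £9,744,868.20 − £5,002,900 = £4,741,968.20.
DOL = contribution ÷ EBIT = £9,744,868.20 ÷ £4,741,968.20 = 2.0550.

2.06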